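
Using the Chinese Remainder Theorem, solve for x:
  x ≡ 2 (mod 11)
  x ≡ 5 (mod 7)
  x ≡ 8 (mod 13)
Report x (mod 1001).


Moduli 11, 7, 13 are pairwise coprime; by CRT there is a unique solution modulo M = 11 · 7 · 13 = 1001.
Solve pairwise, accumulating the modulus:
  Start with x ≡ 2 (mod 11).
  Combine with x ≡ 5 (mod 7): since gcd(11, 7) = 1, we get a unique residue mod 77.
    Write x = 2 + 11·t and substitute into x ≡ 5 (mod 7): 11·t ≡ 5 − 2 = 3 (mod 7).
    Reduce coefficients mod 7: 4·t ≡ 3 (mod 7).
    The inverse of 4 mod 7 is 2 (since 4·2 = 8 = 1·7 + 1), so t ≡ 2·3 = 6 ≡ 6 (mod 7).
    Then x = 2 + 11·6 = 68, valid modulo lcm(11, 7) = 77: x ≡ 68 (mod 77).
  Combine with x ≡ 8 (mod 13): since gcd(77, 13) = 1, we get a unique residue mod 1001.
    Write x = 68 + 77·t and substitute into x ≡ 8 (mod 13): 77·t ≡ 8 − 68 = -60 (mod 13).
    Reduce coefficients mod 13: 12·t ≡ 5 (mod 13).
    The inverse of 12 mod 13 is 12 (since 12·12 = 144 = 11·13 + 1), so t ≡ 12·5 = 60 ≡ 8 (mod 13).
    Then x = 68 + 77·8 = 684, valid modulo lcm(77, 13) = 1001: x ≡ 684 (mod 1001).
Verify: 684 mod 11 = 2 ✓, 684 mod 7 = 5 ✓, 684 mod 13 = 8 ✓.

x ≡ 684 (mod 1001).


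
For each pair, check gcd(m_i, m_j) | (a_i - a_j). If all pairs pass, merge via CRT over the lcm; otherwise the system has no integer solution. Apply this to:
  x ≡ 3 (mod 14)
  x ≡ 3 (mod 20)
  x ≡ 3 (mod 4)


Moduli 14, 20, 4 are not pairwise coprime, so CRT works modulo lcm(m_i) when all pairwise compatibility conditions hold.
Pairwise compatibility: gcd(m_i, m_j) must divide a_i - a_j for every pair.
Merge one congruence at a time:
  Start: x ≡ 3 (mod 14).
  Combine with x ≡ 3 (mod 20): gcd(14, 20) = 2; 3 - 3 = 0, which IS divisible by 2, so compatible.
    Write x = 3 + 14·t and substitute into x ≡ 3 (mod 20): 14·t ≡ 3 − 3 = 0 (mod 20).
    Divide the congruence (and modulus) by g = 2: 7·t ≡ 0 (mod 10).
    The inverse of 7 mod 10 is 3 (since 7·3 = 21 = 2·10 + 1), so t ≡ 3·0 = 0 ≡ 0 (mod 10).
    Then x = 3 + 14·0 = 3, valid modulo lcm(14, 20) = 140: x ≡ 3 (mod 140).
  Combine with x ≡ 3 (mod 4): gcd(140, 4) = 4; 3 - 3 = 0, which IS divisible by 4, so compatible.
    Write x = 3 + 140·t and substitute into x ≡ 3 (mod 4): 140·t ≡ 3 − 3 = 0 (mod 4).
    Divide the congruence (and modulus) by g = 4: 35·t ≡ 0 (mod 1).
    Modulo 1 every t works; take t = 0.
    Then x = 3 + 140·0 = 3, valid modulo lcm(140, 4) = 140: x ≡ 3 (mod 140).
Verify: 3 mod 14 = 3, 3 mod 20 = 3, 3 mod 4 = 3.

x ≡ 3 (mod 140).


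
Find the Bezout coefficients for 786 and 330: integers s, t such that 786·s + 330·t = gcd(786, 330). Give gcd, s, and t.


Euclidean algorithm on (786, 330) — divide until remainder is 0:
  786 = 2 · 330 + 126
  330 = 2 · 126 + 78
  126 = 1 · 78 + 48
  78 = 1 · 48 + 30
  48 = 1 · 30 + 18
  30 = 1 · 18 + 12
  18 = 1 · 12 + 6
  12 = 2 · 6 + 0
gcd(786, 330) = 6.
Track Bezout coefficients alongside the remainders: start with r₀ = 786 = a·1 + b·0 (s = 1, t = 0) and r₁ = 330 = a·0 + b·1 (s = 0, t = 1); each new remainder r_{k+1} = r_{k-1} − q_k·r_k inherits s_{k+1} = s_{k-1} − q_k·s_k, t_{k+1} = t_{k-1} − q_k·t_k, so r_k = a·s_k + b·t_k at every step:
  q = 2: r = 126, s = 1 − 2·0 = 1, t = 0 − 2·1 = -2  (check: 786·1 + 330·(-2) = 126)
  q = 2: r = 78, s = 0 − 2·1 = -2, t = 1 − 2·(-2) = 5  (check: 786·(-2) + 330·5 = 78)
  q = 1: r = 48, s = 1 − 1·(-2) = 3, t = -2 − 1·5 = -7  (check: 786·3 + 330·(-7) = 48)
  q = 1: r = 30, s = -2 − 1·3 = -5, t = 5 − 1·(-7) = 12  (check: 786·(-5) + 330·12 = 30)
  q = 1: r = 18, s = 3 − 1·(-5) = 8, t = -7 − 1·12 = -19  (check: 786·8 + 330·(-19) = 18)
  q = 1: r = 12, s = -5 − 1·8 = -13, t = 12 − 1·(-19) = 31  (check: 786·(-13) + 330·31 = 12)
  q = 1: r = 6, s = 8 − 1·(-13) = 21, t = -19 − 1·31 = -50  (check: 786·21 + 330·(-50) = 6)
The row with r = 6 (the gcd) gives the Bezout coefficients s = 21, t = -50.
Result: 786 · (21) + 330 · (-50) = 6.

gcd(786, 330) = 6; s = 21, t = -50 (check: 786·21 + 330·(-50) = 6).


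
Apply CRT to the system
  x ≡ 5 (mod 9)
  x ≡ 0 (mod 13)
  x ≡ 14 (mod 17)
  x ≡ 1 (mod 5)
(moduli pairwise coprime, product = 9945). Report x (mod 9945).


Product of moduli M = 9 · 13 · 17 · 5 = 9945.
Merge one congruence at a time:
  Start: x ≡ 5 (mod 9).
  Combine with x ≡ 0 (mod 13); new modulus lcm = 117.
    Write x = 5 + 9·t and substitute into x ≡ 0 (mod 13): 9·t ≡ 0 − 5 = -5 (mod 13).
    Reduce coefficients mod 13: 9·t ≡ 8 (mod 13).
    The inverse of 9 mod 13 is 3 (since 9·3 = 27 = 2·13 + 1), so t ≡ 3·8 = 24 ≡ 11 (mod 13).
    Then x = 5 + 9·11 = 104, valid modulo lcm(9, 13) = 117: x ≡ 104 (mod 117).
  Combine with x ≡ 14 (mod 17); new modulus lcm = 1989.
    Write x = 104 + 117·t and substitute into x ≡ 14 (mod 17): 117·t ≡ 14 − 104 = -90 (mod 17).
    Reduce coefficients mod 17: 15·t ≡ 12 (mod 17).
    The inverse of 15 mod 17 is 8 (since 15·8 = 120 = 7·17 + 1), so t ≡ 8·12 = 96 ≡ 11 (mod 17).
    Then x = 104 + 117·11 = 1391, valid modulo lcm(117, 17) = 1989: x ≡ 1391 (mod 1989).
  Combine with x ≡ 1 (mod 5); new modulus lcm = 9945.
    Write x = 1391 + 1989·t and substitute into x ≡ 1 (mod 5): 1989·t ≡ 1 − 1391 = -1390 (mod 5).
    Reduce coefficients mod 5: 4·t ≡ 0 (mod 5).
    The inverse of 4 mod 5 is 4 (since 4·4 = 16 = 3·5 + 1), so t ≡ 4·0 = 0 ≡ 0 (mod 5).
    Then x = 1391 + 1989·0 = 1391, valid modulo lcm(1989, 5) = 9945: x ≡ 1391 (mod 9945).
Verify against each original: 1391 mod 9 = 5, 1391 mod 13 = 0, 1391 mod 17 = 14, 1391 mod 5 = 1.

x ≡ 1391 (mod 9945).


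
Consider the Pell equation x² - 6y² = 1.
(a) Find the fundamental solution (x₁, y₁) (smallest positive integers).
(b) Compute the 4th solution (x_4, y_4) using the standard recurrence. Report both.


Step 1: Find the fundamental solution (x₁, y₁) of x² - 6y² = 1.
  Expand √6 as a continued fraction. a₀ = ⌊√6⌋ = 2; iterate m_{k+1} = d_k·a_k − m_k, d_{k+1} = (6 − m_{k+1}²)/d_k, a_{k+1} = ⌊(a₀ + m_{k+1})/d_{k+1}⌋ (starting m₀ = 0, d₀ = 1), with convergents p_k = a_k·p_{k-1} + p_{k-2}, q_k = a_k·q_{k-1} + q_{k-2} (p₋₁ = 1, q₋₁ = 0):
  k = 0: a₀ = 2; p₀/q₀ = 2/1; p₀² − 6·q₀² = 4 − 6 = -2.
  k = 1: m = 2, d = 2, a = ⌊(2 + 2)/2⌋ = 2; p/q = (2·2 + 1)/(2·1 + 0) = 5/2; p² − 6·q² = 25 − 24 = 1.
  The first convergent with p² − 6·q² = 1 gives the fundamental solution (x₁, y₁) = (5, 2).
Step 2: Apply the recurrence (x_{n+1}, y_{n+1}) = (x₁x_n + 6y₁y_n, x₁y_n + y₁x_n) repeatedly.
  From (x_1, y_1) = (5, 2): x_2 = 5·5 + 6·2·2 = 49; y_2 = 5·2 + 2·5 = 20.
  From (x_2, y_2) = (49, 20): x_3 = 5·49 + 6·2·20 = 485; y_3 = 5·20 + 2·49 = 198.
  From (x_3, y_3) = (485, 198): x_4 = 5·485 + 6·2·198 = 4801; y_4 = 5·198 + 2·485 = 1960.
Step 3: Verify x_4² - 6·y_4² = 23049601 - 23049600 = 1 (should be 1). ✓

(x_1, y_1) = (5, 2); (x_4, y_4) = (4801, 1960).


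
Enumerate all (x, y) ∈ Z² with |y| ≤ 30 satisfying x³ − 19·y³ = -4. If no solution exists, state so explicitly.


The equation is x³ - 19y³ = -4. For fixed y, x³ = 19·y³ − 4, so a solution requires the RHS to be a perfect cube.
Strategy: iterate y from -30 to 30, compute RHS = 19·y³ − 4, and check whether it is a (positive or negative) perfect cube.
Check small values of y:
  y = 0: RHS = -4 is not a perfect cube.
  y = 1: RHS = 15 is not a perfect cube.
  y = -1: RHS = -23 is not a perfect cube.
  y = 2: RHS = 148 is not a perfect cube.
  y = -2: RHS = -156 is not a perfect cube.
  y = 3: RHS = 509 is not a perfect cube.
  y = -3: RHS = -517 is not a perfect cube.
Continuing the search up to |y| = 30 finds no solutions either.
No (x, y) in the scanned range satisfies the equation.

No integer solutions with |y| ≤ 30.


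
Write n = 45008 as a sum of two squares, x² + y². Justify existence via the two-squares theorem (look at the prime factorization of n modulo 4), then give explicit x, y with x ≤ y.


Step 1: Factor n = 45008 = 2^4 · 29 · 97.
Step 2: Check the mod-4 condition on each prime factor: 2 = 2 (special); 29 ≡ 1 (mod 4), exponent 1; 97 ≡ 1 (mod 4), exponent 1.
All primes ≡ 3 (mod 4) appear to even exponent (or don't appear), so by the two-squares theorem n IS expressible as a sum of two squares.
Step 3: Build a representation. Group n = k² · m with k = 4 and m = 29 · 97 = 2813 (a product of primes ≡ 1 (mod 4)); a representation of m scales to one of n via (k·x)² + (k·y)² = k²(x² + y²). Each prime p ≡ 1 (mod 4) is itself a sum of two squares; find a² by testing p − a² for a perfect square:
  29: 29 − 1² = 28, 29 − 2² = 25 = 5² ⇒ 29 = 2² + 5².
  97: 97 − 1² = 96, 97 − 2² = 93, 97 − 3² = 88, 97 − 4² = 81 = 9² ⇒ 97 = 4² + 9².
  Combine using the Brahmagupta–Fibonacci identity (a² + b²)(c² + d²) = (ac − bd)² + (ad + bc)² = (ac + bd)² + (ad − bc)²:
  29 · 97 = 2813: from (2² + 5²)(4² + 9²), take (2·4 − 5·9, 2·9 + 5·4) = (8 − 45, 18 + 20) = (-37, 38); dropping signs (only squares matter) gives (37, 38); check 37² + 38² = 1369 + 1444 = 2813 ✓.
  Scale by k = 4: (4·37, 4·38) = (148, 152).
Step 4: Order so x ≤ y and verify: 148² + 152² = 21904 + 23104 = 45008 = n. ✓

n = 45008 = 148² + 152² (one valid representation with x ≤ y).


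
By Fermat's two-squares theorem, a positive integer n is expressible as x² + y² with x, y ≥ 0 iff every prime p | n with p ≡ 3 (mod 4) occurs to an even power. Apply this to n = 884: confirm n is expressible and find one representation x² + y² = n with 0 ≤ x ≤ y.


Step 1: Factor n = 884 = 2^2 · 13 · 17.
Step 2: Check the mod-4 condition on each prime factor: 2 = 2 (special); 13 ≡ 1 (mod 4), exponent 1; 17 ≡ 1 (mod 4), exponent 1.
All primes ≡ 3 (mod 4) appear to even exponent (or don't appear), so by the two-squares theorem n IS expressible as a sum of two squares.
Step 3: Build a representation. Group n = k² · m with k = 2 and m = 13 · 17 = 221 (a product of primes ≡ 1 (mod 4)); a representation of m scales to one of n via (k·x)² + (k·y)² = k²(x² + y²). Each prime p ≡ 1 (mod 4) is itself a sum of two squares; find a² by testing p − a² for a perfect square:
  13: 13 − 1² = 12, 13 − 2² = 9 = 3² ⇒ 13 = 2² + 3².
  17: 17 − 1² = 16 = 4² ⇒ 17 = 1² + 4².
  Combine using the Brahmagupta–Fibonacci identity (a² + b²)(c² + d²) = (ac − bd)² + (ad + bc)² = (ac + bd)² + (ad − bc)²:
  13 · 17 = 221: from (2² + 3²)(1² + 4²), take (2·1 − 3·4, 2·4 + 3·1) = (2 − 12, 8 + 3) = (-10, 11); dropping signs (only squares matter) gives (10, 11); check 10² + 11² = 100 + 121 = 221 ✓.
  Scale by k = 2: (2·10, 2·11) = (20, 22).
Step 4: Order so x ≤ y and verify: 20² + 22² = 400 + 484 = 884 = n. ✓

n = 884 = 20² + 22² (one valid representation with x ≤ y).


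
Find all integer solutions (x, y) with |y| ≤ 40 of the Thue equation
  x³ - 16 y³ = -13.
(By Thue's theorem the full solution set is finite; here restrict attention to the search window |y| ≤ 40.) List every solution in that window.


The equation is x³ - 16y³ = -13. For fixed y, x³ = 16·y³ − 13, so a solution requires the RHS to be a perfect cube.
Strategy: iterate y from -40 to 40, compute RHS = 16·y³ − 13, and check whether it is a (positive or negative) perfect cube.
Check small values of y:
  y = 0: RHS = -13 is not a perfect cube.
  y = 1: RHS = 3 is not a perfect cube.
  y = -1: RHS = -29 is not a perfect cube.
  y = 2: RHS = 115 is not a perfect cube.
  y = -2: RHS = -141 is not a perfect cube.
  y = 3: RHS = 419 is not a perfect cube.
  y = -3: RHS = -445 is not a perfect cube.
Continuing the search up to |y| = 40 finds no solutions either.
No (x, y) in the scanned range satisfies the equation.

No integer solutions with |y| ≤ 40.


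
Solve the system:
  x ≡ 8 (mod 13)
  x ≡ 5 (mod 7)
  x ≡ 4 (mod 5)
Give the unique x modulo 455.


Moduli 13, 7, 5 are pairwise coprime; by CRT there is a unique solution modulo M = 13 · 7 · 5 = 455.
Solve pairwise, accumulating the modulus:
  Start with x ≡ 8 (mod 13).
  Combine with x ≡ 5 (mod 7): since gcd(13, 7) = 1, we get a unique residue mod 91.
    Write x = 8 + 13·t and substitute into x ≡ 5 (mod 7): 13·t ≡ 5 − 8 = -3 (mod 7).
    Reduce coefficients mod 7: 6·t ≡ 4 (mod 7).
    The inverse of 6 mod 7 is 6 (since 6·6 = 36 = 5·7 + 1), so t ≡ 6·4 = 24 ≡ 3 (mod 7).
    Then x = 8 + 13·3 = 47, valid modulo lcm(13, 7) = 91: x ≡ 47 (mod 91).
  Combine with x ≡ 4 (mod 5): since gcd(91, 5) = 1, we get a unique residue mod 455.
    Write x = 47 + 91·t and substitute into x ≡ 4 (mod 5): 91·t ≡ 4 − 47 = -43 (mod 5).
    Reduce coefficients mod 5: 1·t ≡ 2 (mod 5).
    So t ≡ 2 (mod 5).
    Then x = 47 + 91·2 = 229, valid modulo lcm(91, 5) = 455: x ≡ 229 (mod 455).
Verify: 229 mod 13 = 8 ✓, 229 mod 7 = 5 ✓, 229 mod 5 = 4 ✓.

x ≡ 229 (mod 455).


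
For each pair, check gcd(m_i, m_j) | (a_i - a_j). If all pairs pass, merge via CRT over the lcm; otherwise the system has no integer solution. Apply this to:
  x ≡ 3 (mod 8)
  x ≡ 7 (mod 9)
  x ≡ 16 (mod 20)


Moduli 8, 9, 20 are not pairwise coprime, so CRT works modulo lcm(m_i) when all pairwise compatibility conditions hold.
Pairwise compatibility: gcd(m_i, m_j) must divide a_i - a_j for every pair.
Merge one congruence at a time:
  Start: x ≡ 3 (mod 8).
  Combine with x ≡ 7 (mod 9): gcd(8, 9) = 1; 7 - 3 = 4, which IS divisible by 1, so compatible.
    Write x = 3 + 8·t and substitute into x ≡ 7 (mod 9): 8·t ≡ 7 − 3 = 4 (mod 9).
    The inverse of 8 mod 9 is 8 (since 8·8 = 64 = 7·9 + 1), so t ≡ 8·4 = 32 ≡ 5 (mod 9).
    Then x = 3 + 8·5 = 43, valid modulo lcm(8, 9) = 72: x ≡ 43 (mod 72).
  Combine with x ≡ 16 (mod 20): gcd(72, 20) = 4, and 16 - 43 = -27 is NOT divisible by 4.
    ⇒ system is inconsistent (no integer solution).

No solution (the system is inconsistent).


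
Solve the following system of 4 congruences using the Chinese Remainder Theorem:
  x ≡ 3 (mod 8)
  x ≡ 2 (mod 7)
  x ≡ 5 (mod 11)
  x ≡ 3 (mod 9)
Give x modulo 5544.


Product of moduli M = 8 · 7 · 11 · 9 = 5544.
Merge one congruence at a time:
  Start: x ≡ 3 (mod 8).
  Combine with x ≡ 2 (mod 7); new modulus lcm = 56.
    Write x = 3 + 8·t and substitute into x ≡ 2 (mod 7): 8·t ≡ 2 − 3 = -1 (mod 7).
    Reduce coefficients mod 7: 1·t ≡ 6 (mod 7).
    So t ≡ 6 (mod 7).
    Then x = 3 + 8·6 = 51, valid modulo lcm(8, 7) = 56: x ≡ 51 (mod 56).
  Combine with x ≡ 5 (mod 11); new modulus lcm = 616.
    Write x = 51 + 56·t and substitute into x ≡ 5 (mod 11): 56·t ≡ 5 − 51 = -46 (mod 11).
    Reduce coefficients mod 11: 1·t ≡ 9 (mod 11).
    So t ≡ 9 (mod 11).
    Then x = 51 + 56·9 = 555, valid modulo lcm(56, 11) = 616: x ≡ 555 (mod 616).
  Combine with x ≡ 3 (mod 9); new modulus lcm = 5544.
    Write x = 555 + 616·t and substitute into x ≡ 3 (mod 9): 616·t ≡ 3 − 555 = -552 (mod 9).
    Reduce coefficients mod 9: 4·t ≡ 6 (mod 9).
    The inverse of 4 mod 9 is 7 (since 4·7 = 28 = 3·9 + 1), so t ≡ 7·6 = 42 ≡ 6 (mod 9).
    Then x = 555 + 616·6 = 4251, valid modulo lcm(616, 9) = 5544: x ≡ 4251 (mod 5544).
Verify against each original: 4251 mod 8 = 3, 4251 mod 7 = 2, 4251 mod 11 = 5, 4251 mod 9 = 3.

x ≡ 4251 (mod 5544).


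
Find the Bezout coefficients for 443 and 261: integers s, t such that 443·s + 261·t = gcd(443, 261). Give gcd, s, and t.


Euclidean algorithm on (443, 261) — divide until remainder is 0:
  443 = 1 · 261 + 182
  261 = 1 · 182 + 79
  182 = 2 · 79 + 24
  79 = 3 · 24 + 7
  24 = 3 · 7 + 3
  7 = 2 · 3 + 1
  3 = 3 · 1 + 0
gcd(443, 261) = 1.
Track Bezout coefficients alongside the remainders: start with r₀ = 443 = a·1 + b·0 (s = 1, t = 0) and r₁ = 261 = a·0 + b·1 (s = 0, t = 1); each new remainder r_{k+1} = r_{k-1} − q_k·r_k inherits s_{k+1} = s_{k-1} − q_k·s_k, t_{k+1} = t_{k-1} − q_k·t_k, so r_k = a·s_k + b·t_k at every step:
  q = 1: r = 182, s = 1 − 1·0 = 1, t = 0 − 1·1 = -1  (check: 443·1 + 261·(-1) = 182)
  q = 1: r = 79, s = 0 − 1·1 = -1, t = 1 − 1·(-1) = 2  (check: 443·(-1) + 261·2 = 79)
  q = 2: r = 24, s = 1 − 2·(-1) = 3, t = -1 − 2·2 = -5  (check: 443·3 + 261·(-5) = 24)
  q = 3: r = 7, s = -1 − 3·3 = -10, t = 2 − 3·(-5) = 17  (check: 443·(-10) + 261·17 = 7)
  q = 3: r = 3, s = 3 − 3·(-10) = 33, t = -5 − 3·17 = -56  (check: 443·33 + 261·(-56) = 3)
  q = 2: r = 1, s = -10 − 2·33 = -76, t = 17 − 2·(-56) = 129  (check: 443·(-76) + 261·129 = 1)
The row with r = 1 (the gcd) gives the Bezout coefficients s = -76, t = 129.
Result: 443 · (-76) + 261 · (129) = 1.

gcd(443, 261) = 1; s = -76, t = 129 (check: 443·(-76) + 261·129 = 1).


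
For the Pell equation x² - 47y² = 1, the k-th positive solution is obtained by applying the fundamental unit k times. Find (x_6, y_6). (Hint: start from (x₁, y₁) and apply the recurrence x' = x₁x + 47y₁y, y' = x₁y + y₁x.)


Step 1: Find the fundamental solution (x₁, y₁) of x² - 47y² = 1.
  Expand √47 as a continued fraction. a₀ = ⌊√47⌋ = 6; iterate m_{k+1} = d_k·a_k − m_k, d_{k+1} = (47 − m_{k+1}²)/d_k, a_{k+1} = ⌊(a₀ + m_{k+1})/d_{k+1}⌋ (starting m₀ = 0, d₀ = 1), with convergents p_k = a_k·p_{k-1} + p_{k-2}, q_k = a_k·q_{k-1} + q_{k-2} (p₋₁ = 1, q₋₁ = 0):
  k = 0: a₀ = 6; p₀/q₀ = 6/1; p₀² − 47·q₀² = 36 − 47 = -11.
  k = 1: m = 6, d = 11, a = ⌊(6 + 6)/11⌋ = 1; p/q = (1·6 + 1)/(1·1 + 0) = 7/1; p² − 47·q² = 49 − 47 = 2.
  k = 2: m = 5, d = 2, a = ⌊(6 + 5)/2⌋ = 5; p/q = (5·7 + 6)/(5·1 + 1) = 41/6; p² − 47·q² = 1681 − 1692 = -11.
  k = 3: m = 5, d = 11, a = ⌊(6 + 5)/11⌋ = 1; p/q = (1·41 + 7)/(1·6 + 1) = 48/7; p² − 47·q² = 2304 − 2303 = 1.
  The first convergent with p² − 47·q² = 1 gives the fundamental solution (x₁, y₁) = (48, 7).
Step 2: Apply the recurrence (x_{n+1}, y_{n+1}) = (x₁x_n + 47y₁y_n, x₁y_n + y₁x_n) repeatedly.
  From (x_1, y_1) = (48, 7): x_2 = 48·48 + 47·7·7 = 4607; y_2 = 48·7 + 7·48 = 672.
  From (x_2, y_2) = (4607, 672): x_3 = 48·4607 + 47·7·672 = 442224; y_3 = 48·672 + 7·4607 = 64505.
  From (x_3, y_3) = (442224, 64505): x_4 = 48·442224 + 47·7·64505 = 42448897; y_4 = 48·64505 + 7·442224 = 6191808.
  From (x_4, y_4) = (42448897, 6191808): x_5 = 48·42448897 + 47·7·6191808 = 4074651888; y_5 = 48·6191808 + 7·42448897 = 594349063.
  From (x_5, y_5) = (4074651888, 594349063): x_6 = 48·4074651888 + 47·7·594349063 = 391124132351; y_6 = 48·594349063 + 7·4074651888 = 57051318240.
Step 3: Verify x_6² - 47·y_6² = 152978086907322564787201 - 152978086907322564787200 = 1 (should be 1). ✓

(x_1, y_1) = (48, 7); (x_6, y_6) = (391124132351, 57051318240).


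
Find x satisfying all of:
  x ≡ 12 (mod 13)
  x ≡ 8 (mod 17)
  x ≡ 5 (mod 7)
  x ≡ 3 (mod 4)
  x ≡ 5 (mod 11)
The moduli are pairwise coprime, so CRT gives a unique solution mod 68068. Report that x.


Product of moduli M = 13 · 17 · 7 · 4 · 11 = 68068.
Merge one congruence at a time:
  Start: x ≡ 12 (mod 13).
  Combine with x ≡ 8 (mod 17); new modulus lcm = 221.
    Write x = 12 + 13·t and substitute into x ≡ 8 (mod 17): 13·t ≡ 8 − 12 = -4 (mod 17).
    Reduce coefficients mod 17: 13·t ≡ 13 (mod 17).
    The inverse of 13 mod 17 is 4 (since 13·4 = 52 = 3·17 + 1), so t ≡ 4·13 = 52 ≡ 1 (mod 17).
    Then x = 12 + 13·1 = 25, valid modulo lcm(13, 17) = 221: x ≡ 25 (mod 221).
  Combine with x ≡ 5 (mod 7); new modulus lcm = 1547.
    Write x = 25 + 221·t and substitute into x ≡ 5 (mod 7): 221·t ≡ 5 − 25 = -20 (mod 7).
    Reduce coefficients mod 7: 4·t ≡ 1 (mod 7).
    The inverse of 4 mod 7 is 2 (since 4·2 = 8 = 1·7 + 1), so t ≡ 2·1 = 2 ≡ 2 (mod 7).
    Then x = 25 + 221·2 = 467, valid modulo lcm(221, 7) = 1547: x ≡ 467 (mod 1547).
  Combine with x ≡ 3 (mod 4); new modulus lcm = 6188.
    Write x = 467 + 1547·t and substitute into x ≡ 3 (mod 4): 1547·t ≡ 3 − 467 = -464 (mod 4).
    Reduce coefficients mod 4: 3·t ≡ 0 (mod 4).
    The inverse of 3 mod 4 is 3 (since 3·3 = 9 = 2·4 + 1), so t ≡ 3·0 = 0 ≡ 0 (mod 4).
    Then x = 467 + 1547·0 = 467, valid modulo lcm(1547, 4) = 6188: x ≡ 467 (mod 6188).
  Combine with x ≡ 5 (mod 11); new modulus lcm = 68068.
    Write x = 467 + 6188·t and substitute into x ≡ 5 (mod 11): 6188·t ≡ 5 − 467 = -462 (mod 11).
    Reduce coefficients mod 11: 6·t ≡ 0 (mod 11).
    The inverse of 6 mod 11 is 2 (since 6·2 = 12 = 1·11 + 1), so t ≡ 2·0 = 0 ≡ 0 (mod 11).
    Then x = 467 + 6188·0 = 467, valid modulo lcm(6188, 11) = 68068: x ≡ 467 (mod 68068).
Verify against each original: 467 mod 13 = 12, 467 mod 17 = 8, 467 mod 7 = 5, 467 mod 4 = 3, 467 mod 11 = 5.

x ≡ 467 (mod 68068).


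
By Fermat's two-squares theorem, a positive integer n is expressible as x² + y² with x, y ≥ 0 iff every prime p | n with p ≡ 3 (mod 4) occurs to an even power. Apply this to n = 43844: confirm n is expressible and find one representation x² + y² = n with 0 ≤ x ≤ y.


Step 1: Factor n = 43844 = 2^2 · 97 · 113.
Step 2: Check the mod-4 condition on each prime factor: 2 = 2 (special); 97 ≡ 1 (mod 4), exponent 1; 113 ≡ 1 (mod 4), exponent 1.
All primes ≡ 3 (mod 4) appear to even exponent (or don't appear), so by the two-squares theorem n IS expressible as a sum of two squares.
Step 3: Build a representation. Group n = k² · m with k = 2 and m = 97 · 113 = 10961 (a product of primes ≡ 1 (mod 4)); a representation of m scales to one of n via (k·x)² + (k·y)² = k²(x² + y²). Each prime p ≡ 1 (mod 4) is itself a sum of two squares; find a² by testing p − a² for a perfect square:
  97: 97 − 1² = 96, 97 − 2² = 93, 97 − 3² = 88, 97 − 4² = 81 = 9² ⇒ 97 = 4² + 9².
  113: 113 − 1² = 112, 113 − 2² = 109, 113 − 3² = 104, 113 − 4² = 97, 113 − 5² = 88, 113 − 6² = 77, 113 − 7² = 64 = 8² ⇒ 113 = 7² + 8².
  Combine using the Brahmagupta–Fibonacci identity (a² + b²)(c² + d²) = (ac − bd)² + (ad + bc)² = (ac + bd)² + (ad − bc)²:
  97 · 113 = 10961: from (4² + 9²)(7² + 8²), take (4·7 − 9·8, 4·8 + 9·7) = (28 − 72, 32 + 63) = (-44, 95); dropping signs (only squares matter) gives (44, 95); check 44² + 95² = 1936 + 9025 = 10961 ✓.
  Scale by k = 2: (2·44, 2·95) = (88, 190).
Step 4: Order so x ≤ y and verify: 88² + 190² = 7744 + 36100 = 43844 = n. ✓

n = 43844 = 88² + 190² (one valid representation with x ≤ y).


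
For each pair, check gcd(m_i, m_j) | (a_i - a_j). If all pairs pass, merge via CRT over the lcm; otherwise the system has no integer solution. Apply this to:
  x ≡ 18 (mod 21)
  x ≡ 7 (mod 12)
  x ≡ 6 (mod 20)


Moduli 21, 12, 20 are not pairwise coprime, so CRT works modulo lcm(m_i) when all pairwise compatibility conditions hold.
Pairwise compatibility: gcd(m_i, m_j) must divide a_i - a_j for every pair.
Merge one congruence at a time:
  Start: x ≡ 18 (mod 21).
  Combine with x ≡ 7 (mod 12): gcd(21, 12) = 3, and 7 - 18 = -11 is NOT divisible by 3.
    ⇒ system is inconsistent (no integer solution).

No solution (the system is inconsistent).


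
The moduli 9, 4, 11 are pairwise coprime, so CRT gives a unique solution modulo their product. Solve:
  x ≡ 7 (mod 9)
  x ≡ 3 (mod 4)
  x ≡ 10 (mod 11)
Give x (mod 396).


Moduli 9, 4, 11 are pairwise coprime; by CRT there is a unique solution modulo M = 9 · 4 · 11 = 396.
Solve pairwise, accumulating the modulus:
  Start with x ≡ 7 (mod 9).
  Combine with x ≡ 3 (mod 4): since gcd(9, 4) = 1, we get a unique residue mod 36.
    Write x = 7 + 9·t and substitute into x ≡ 3 (mod 4): 9·t ≡ 3 − 7 = -4 (mod 4).
    Reduce coefficients mod 4: 1·t ≡ 0 (mod 4).
    So t ≡ 0 (mod 4).
    Then x = 7 + 9·0 = 7, valid modulo lcm(9, 4) = 36: x ≡ 7 (mod 36).
  Combine with x ≡ 10 (mod 11): since gcd(36, 11) = 1, we get a unique residue mod 396.
    Write x = 7 + 36·t and substitute into x ≡ 10 (mod 11): 36·t ≡ 10 − 7 = 3 (mod 11).
    Reduce coefficients mod 11: 3·t ≡ 3 (mod 11).
    The inverse of 3 mod 11 is 4 (since 3·4 = 12 = 1·11 + 1), so t ≡ 4·3 = 12 ≡ 1 (mod 11).
    Then x = 7 + 36·1 = 43, valid modulo lcm(36, 11) = 396: x ≡ 43 (mod 396).
Verify: 43 mod 9 = 7 ✓, 43 mod 4 = 3 ✓, 43 mod 11 = 10 ✓.

x ≡ 43 (mod 396).


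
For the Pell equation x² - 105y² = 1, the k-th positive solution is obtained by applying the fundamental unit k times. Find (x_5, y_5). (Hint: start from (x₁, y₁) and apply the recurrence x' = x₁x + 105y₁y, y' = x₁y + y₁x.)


Step 1: Find the fundamental solution (x₁, y₁) of x² - 105y² = 1.
  Expand √105 as a continued fraction. a₀ = ⌊√105⌋ = 10; iterate m_{k+1} = d_k·a_k − m_k, d_{k+1} = (105 − m_{k+1}²)/d_k, a_{k+1} = ⌊(a₀ + m_{k+1})/d_{k+1}⌋ (starting m₀ = 0, d₀ = 1), with convergents p_k = a_k·p_{k-1} + p_{k-2}, q_k = a_k·q_{k-1} + q_{k-2} (p₋₁ = 1, q₋₁ = 0):
  k = 0: a₀ = 10; p₀/q₀ = 10/1; p₀² − 105·q₀² = 100 − 105 = -5.
  k = 1: m = 10, d = 5, a = ⌊(10 + 10)/5⌋ = 4; p/q = (4·10 + 1)/(4·1 + 0) = 41/4; p² − 105·q² = 1681 − 1680 = 1.
  The first convergent with p² − 105·q² = 1 gives the fundamental solution (x₁, y₁) = (41, 4).
Step 2: Apply the recurrence (x_{n+1}, y_{n+1}) = (x₁x_n + 105y₁y_n, x₁y_n + y₁x_n) repeatedly.
  From (x_1, y_1) = (41, 4): x_2 = 41·41 + 105·4·4 = 3361; y_2 = 41·4 + 4·41 = 328.
  From (x_2, y_2) = (3361, 328): x_3 = 41·3361 + 105·4·328 = 275561; y_3 = 41·328 + 4·3361 = 26892.
  From (x_3, y_3) = (275561, 26892): x_4 = 41·275561 + 105·4·26892 = 22592641; y_4 = 41·26892 + 4·275561 = 2204816.
  From (x_4, y_4) = (22592641, 2204816): x_5 = 41·22592641 + 105·4·2204816 = 1852321001; y_5 = 41·2204816 + 4·22592641 = 180768020.
Step 3: Verify x_5² - 105·y_5² = 3431093090745642001 - 3431093090745642000 = 1 (should be 1). ✓

(x_1, y_1) = (41, 4); (x_5, y_5) = (1852321001, 180768020).


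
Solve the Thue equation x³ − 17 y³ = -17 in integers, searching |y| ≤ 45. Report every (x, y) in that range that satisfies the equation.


The equation is x³ - 17y³ = -17. For fixed y, x³ = 17·y³ − 17, so a solution requires the RHS to be a perfect cube.
Strategy: iterate y from -45 to 45, compute RHS = 17·y³ − 17, and check whether it is a (positive or negative) perfect cube.
Check small values of y:
  y = 0: RHS = -17 is not a perfect cube.
  y = 1: RHS = 0 = (0)³ ⇒ x = 0 works.
  y = -1: RHS = -34 is not a perfect cube.
  y = 2: RHS = 119 is not a perfect cube.
  y = -2: RHS = -153 is not a perfect cube.
  y = 3: RHS = 442 is not a perfect cube.
  y = -3: RHS = -476 is not a perfect cube.
Continuing the search up to |y| = 45 finds no further solutions beyond those listed.
Collected solutions: (0, 1).

Solutions (with |y| ≤ 45): (0, 1).


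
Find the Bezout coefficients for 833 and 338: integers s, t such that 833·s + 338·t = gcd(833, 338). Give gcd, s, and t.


Euclidean algorithm on (833, 338) — divide until remainder is 0:
  833 = 2 · 338 + 157
  338 = 2 · 157 + 24
  157 = 6 · 24 + 13
  24 = 1 · 13 + 11
  13 = 1 · 11 + 2
  11 = 5 · 2 + 1
  2 = 2 · 1 + 0
gcd(833, 338) = 1.
Track Bezout coefficients alongside the remainders: start with r₀ = 833 = a·1 + b·0 (s = 1, t = 0) and r₁ = 338 = a·0 + b·1 (s = 0, t = 1); each new remainder r_{k+1} = r_{k-1} − q_k·r_k inherits s_{k+1} = s_{k-1} − q_k·s_k, t_{k+1} = t_{k-1} − q_k·t_k, so r_k = a·s_k + b·t_k at every step:
  q = 2: r = 157, s = 1 − 2·0 = 1, t = 0 − 2·1 = -2  (check: 833·1 + 338·(-2) = 157)
  q = 2: r = 24, s = 0 − 2·1 = -2, t = 1 − 2·(-2) = 5  (check: 833·(-2) + 338·5 = 24)
  q = 6: r = 13, s = 1 − 6·(-2) = 13, t = -2 − 6·5 = -32  (check: 833·13 + 338·(-32) = 13)
  q = 1: r = 11, s = -2 − 1·13 = -15, t = 5 − 1·(-32) = 37  (check: 833·(-15) + 338·37 = 11)
  q = 1: r = 2, s = 13 − 1·(-15) = 28, t = -32 − 1·37 = -69  (check: 833·28 + 338·(-69) = 2)
  q = 5: r = 1, s = -15 − 5·28 = -155, t = 37 − 5·(-69) = 382  (check: 833·(-155) + 338·382 = 1)
The row with r = 1 (the gcd) gives the Bezout coefficients s = -155, t = 382.
Result: 833 · (-155) + 338 · (382) = 1.

gcd(833, 338) = 1; s = -155, t = 382 (check: 833·(-155) + 338·382 = 1).


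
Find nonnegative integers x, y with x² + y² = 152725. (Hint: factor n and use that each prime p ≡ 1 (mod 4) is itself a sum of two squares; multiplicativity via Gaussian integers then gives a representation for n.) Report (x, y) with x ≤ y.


Step 1: Factor n = 152725 = 5^2 · 41 · 149.
Step 2: Check the mod-4 condition on each prime factor: 5 ≡ 1 (mod 4), exponent 2; 41 ≡ 1 (mod 4), exponent 1; 149 ≡ 1 (mod 4), exponent 1.
All primes ≡ 3 (mod 4) appear to even exponent (or don't appear), so by the two-squares theorem n IS expressible as a sum of two squares.
Step 3: Build a representation. Group n = k² · m with k = 5 and m = 41 · 149 = 6109 (a product of primes ≡ 1 (mod 4)); a representation of m scales to one of n via (k·x)² + (k·y)² = k²(x² + y²). Each prime p ≡ 1 (mod 4) is itself a sum of two squares; find a² by testing p − a² for a perfect square:
  41: 41 − 1² = 40, 41 − 2² = 37, 41 − 3² = 32, 41 − 4² = 25 = 5² ⇒ 41 = 4² + 5².
  149: 149 − 1² = 148, 149 − 2² = 145, 149 − 3² = 140, 149 − 4² = 133, 149 − 5² = 124, 149 − 6² = 113, 149 − 7² = 100 = 10² ⇒ 149 = 7² + 10².
  Combine using the Brahmagupta–Fibonacci identity (a² + b²)(c² + d²) = (ac − bd)² + (ad + bc)² = (ac + bd)² + (ad − bc)²:
  41 · 149 = 6109: from (4² + 5²)(7² + 10²), take (4·7 − 5·10, 4·10 + 5·7) = (28 − 50, 40 + 35) = (-22, 75); dropping signs (only squares matter) gives (22, 75); check 22² + 75² = 484 + 5625 = 6109 ✓.
  Scale by k = 5: (5·22, 5·75) = (110, 375).
Step 4: Order so x ≤ y and verify: 110² + 375² = 12100 + 140625 = 152725 = n. ✓

n = 152725 = 110² + 375² (one valid representation with x ≤ y).


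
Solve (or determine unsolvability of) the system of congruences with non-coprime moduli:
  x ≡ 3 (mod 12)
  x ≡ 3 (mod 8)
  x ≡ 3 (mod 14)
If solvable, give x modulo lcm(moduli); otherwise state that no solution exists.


Moduli 12, 8, 14 are not pairwise coprime, so CRT works modulo lcm(m_i) when all pairwise compatibility conditions hold.
Pairwise compatibility: gcd(m_i, m_j) must divide a_i - a_j for every pair.
Merge one congruence at a time:
  Start: x ≡ 3 (mod 12).
  Combine with x ≡ 3 (mod 8): gcd(12, 8) = 4; 3 - 3 = 0, which IS divisible by 4, so compatible.
    Write x = 3 + 12·t and substitute into x ≡ 3 (mod 8): 12·t ≡ 3 − 3 = 0 (mod 8).
    Divide the congruence (and modulus) by g = 4: 3·t ≡ 0 (mod 2).
    Reduce coefficients mod 2: 1·t ≡ 0 (mod 2).
    So t ≡ 0 (mod 2).
    Then x = 3 + 12·0 = 3, valid modulo lcm(12, 8) = 24: x ≡ 3 (mod 24).
  Combine with x ≡ 3 (mod 14): gcd(24, 14) = 2; 3 - 3 = 0, which IS divisible by 2, so compatible.
    Write x = 3 + 24·t and substitute into x ≡ 3 (mod 14): 24·t ≡ 3 − 3 = 0 (mod 14).
    Divide the congruence (and modulus) by g = 2: 12·t ≡ 0 (mod 7).
    Reduce coefficients mod 7: 5·t ≡ 0 (mod 7).
    The inverse of 5 mod 7 is 3 (since 5·3 = 15 = 2·7 + 1), so t ≡ 3·0 = 0 ≡ 0 (mod 7).
    Then x = 3 + 24·0 = 3, valid modulo lcm(24, 14) = 168: x ≡ 3 (mod 168).
Verify: 3 mod 12 = 3, 3 mod 8 = 3, 3 mod 14 = 3.

x ≡ 3 (mod 168).


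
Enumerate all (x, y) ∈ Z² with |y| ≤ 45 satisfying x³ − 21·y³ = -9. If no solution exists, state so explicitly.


The equation is x³ - 21y³ = -9. For fixed y, x³ = 21·y³ − 9, so a solution requires the RHS to be a perfect cube.
Strategy: iterate y from -45 to 45, compute RHS = 21·y³ − 9, and check whether it is a (positive or negative) perfect cube.
Check small values of y:
  y = 0: RHS = -9 is not a perfect cube.
  y = 1: RHS = 12 is not a perfect cube.
  y = -1: RHS = -30 is not a perfect cube.
  y = 2: RHS = 159 is not a perfect cube.
  y = -2: RHS = -177 is not a perfect cube.
  y = 3: RHS = 558 is not a perfect cube.
  y = -3: RHS = -576 is not a perfect cube.
Continuing the search up to |y| = 45 finds no solutions either.
No (x, y) in the scanned range satisfies the equation.

No integer solutions with |y| ≤ 45.


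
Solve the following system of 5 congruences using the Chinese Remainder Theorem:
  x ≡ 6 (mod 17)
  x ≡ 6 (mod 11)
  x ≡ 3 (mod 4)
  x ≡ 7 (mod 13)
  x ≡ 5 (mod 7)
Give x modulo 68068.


Product of moduli M = 17 · 11 · 4 · 13 · 7 = 68068.
Merge one congruence at a time:
  Start: x ≡ 6 (mod 17).
  Combine with x ≡ 6 (mod 11); new modulus lcm = 187.
    Write x = 6 + 17·t and substitute into x ≡ 6 (mod 11): 17·t ≡ 6 − 6 = 0 (mod 11).
    Reduce coefficients mod 11: 6·t ≡ 0 (mod 11).
    The inverse of 6 mod 11 is 2 (since 6·2 = 12 = 1·11 + 1), so t ≡ 2·0 = 0 ≡ 0 (mod 11).
    Then x = 6 + 17·0 = 6, valid modulo lcm(17, 11) = 187: x ≡ 6 (mod 187).
  Combine with x ≡ 3 (mod 4); new modulus lcm = 748.
    Write x = 6 + 187·t and substitute into x ≡ 3 (mod 4): 187·t ≡ 3 − 6 = -3 (mod 4).
    Reduce coefficients mod 4: 3·t ≡ 1 (mod 4).
    The inverse of 3 mod 4 is 3 (since 3·3 = 9 = 2·4 + 1), so t ≡ 3·1 = 3 ≡ 3 (mod 4).
    Then x = 6 + 187·3 = 567, valid modulo lcm(187, 4) = 748: x ≡ 567 (mod 748).
  Combine with x ≡ 7 (mod 13); new modulus lcm = 9724.
    Write x = 567 + 748·t and substitute into x ≡ 7 (mod 13): 748·t ≡ 7 − 567 = -560 (mod 13).
    Reduce coefficients mod 13: 7·t ≡ 12 (mod 13).
    The inverse of 7 mod 13 is 2 (since 7·2 = 14 = 1·13 + 1), so t ≡ 2·12 = 24 ≡ 11 (mod 13).
    Then x = 567 + 748·11 = 8795, valid modulo lcm(748, 13) = 9724: x ≡ 8795 (mod 9724).
  Combine with x ≡ 5 (mod 7); new modulus lcm = 68068.
    Write x = 8795 + 9724·t and substitute into x ≡ 5 (mod 7): 9724·t ≡ 5 − 8795 = -8790 (mod 7).
    Reduce coefficients mod 7: 1·t ≡ 2 (mod 7).
    So t ≡ 2 (mod 7).
    Then x = 8795 + 9724·2 = 28243, valid modulo lcm(9724, 7) = 68068: x ≡ 28243 (mod 68068).
Verify against each original: 28243 mod 17 = 6, 28243 mod 11 = 6, 28243 mod 4 = 3, 28243 mod 13 = 7, 28243 mod 7 = 5.

x ≡ 28243 (mod 68068).


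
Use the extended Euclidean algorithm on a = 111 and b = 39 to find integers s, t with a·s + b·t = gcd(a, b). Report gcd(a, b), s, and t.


Euclidean algorithm on (111, 39) — divide until remainder is 0:
  111 = 2 · 39 + 33
  39 = 1 · 33 + 6
  33 = 5 · 6 + 3
  6 = 2 · 3 + 0
gcd(111, 39) = 3.
Track Bezout coefficients alongside the remainders: start with r₀ = 111 = a·1 + b·0 (s = 1, t = 0) and r₁ = 39 = a·0 + b·1 (s = 0, t = 1); each new remainder r_{k+1} = r_{k-1} − q_k·r_k inherits s_{k+1} = s_{k-1} − q_k·s_k, t_{k+1} = t_{k-1} − q_k·t_k, so r_k = a·s_k + b·t_k at every step:
  q = 2: r = 33, s = 1 − 2·0 = 1, t = 0 − 2·1 = -2  (check: 111·1 + 39·(-2) = 33)
  q = 1: r = 6, s = 0 − 1·1 = -1, t = 1 − 1·(-2) = 3  (check: 111·(-1) + 39·3 = 6)
  q = 5: r = 3, s = 1 − 5·(-1) = 6, t = -2 − 5·3 = -17  (check: 111·6 + 39·(-17) = 3)
The row with r = 3 (the gcd) gives the Bezout coefficients s = 6, t = -17.
Result: 111 · (6) + 39 · (-17) = 3.

gcd(111, 39) = 3; s = 6, t = -17 (check: 111·6 + 39·(-17) = 3).


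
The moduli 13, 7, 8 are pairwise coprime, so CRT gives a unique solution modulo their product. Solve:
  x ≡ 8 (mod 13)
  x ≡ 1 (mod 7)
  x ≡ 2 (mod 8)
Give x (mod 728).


Moduli 13, 7, 8 are pairwise coprime; by CRT there is a unique solution modulo M = 13 · 7 · 8 = 728.
Solve pairwise, accumulating the modulus:
  Start with x ≡ 8 (mod 13).
  Combine with x ≡ 1 (mod 7): since gcd(13, 7) = 1, we get a unique residue mod 91.
    Write x = 8 + 13·t and substitute into x ≡ 1 (mod 7): 13·t ≡ 1 − 8 = -7 (mod 7).
    Reduce coefficients mod 7: 6·t ≡ 0 (mod 7).
    The inverse of 6 mod 7 is 6 (since 6·6 = 36 = 5·7 + 1), so t ≡ 6·0 = 0 ≡ 0 (mod 7).
    Then x = 8 + 13·0 = 8, valid modulo lcm(13, 7) = 91: x ≡ 8 (mod 91).
  Combine with x ≡ 2 (mod 8): since gcd(91, 8) = 1, we get a unique residue mod 728.
    Write x = 8 + 91·t and substitute into x ≡ 2 (mod 8): 91·t ≡ 2 − 8 = -6 (mod 8).
    Reduce coefficients mod 8: 3·t ≡ 2 (mod 8).
    The inverse of 3 mod 8 is 3 (since 3·3 = 9 = 1·8 + 1), so t ≡ 3·2 = 6 ≡ 6 (mod 8).
    Then x = 8 + 91·6 = 554, valid modulo lcm(91, 8) = 728: x ≡ 554 (mod 728).
Verify: 554 mod 13 = 8 ✓, 554 mod 7 = 1 ✓, 554 mod 8 = 2 ✓.

x ≡ 554 (mod 728).


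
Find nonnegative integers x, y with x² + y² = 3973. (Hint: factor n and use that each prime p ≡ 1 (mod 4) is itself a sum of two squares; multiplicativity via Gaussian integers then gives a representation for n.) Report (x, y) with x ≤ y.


Step 1: Factor n = 3973 = 29 · 137.
Step 2: Check the mod-4 condition on each prime factor: 29 ≡ 1 (mod 4), exponent 1; 137 ≡ 1 (mod 4), exponent 1.
All primes ≡ 3 (mod 4) appear to even exponent (or don't appear), so by the two-squares theorem n IS expressible as a sum of two squares.
Step 3: Build a representation. Here n = 29 · 137 is a product of primes ≡ 1 (mod 4). Each prime p ≡ 1 (mod 4) is itself a sum of two squares; find a² by testing p − a² for a perfect square:
  29: 29 − 1² = 28, 29 − 2² = 25 = 5² ⇒ 29 = 2² + 5².
  137: 137 − 1² = 136, 137 − 2² = 133, 137 − 3² = 128, 137 − 4² = 121 = 11² ⇒ 137 = 4² + 11².
  Combine using the Brahmagupta–Fibonacci identity (a² + b²)(c² + d²) = (ac − bd)² + (ad + bc)² = (ac + bd)² + (ad − bc)²:
  29 · 137 = 3973: from (2² + 5²)(4² + 11²), take (2·4 − 5·11, 2·11 + 5·4) = (8 − 55, 22 + 20) = (-47, 42); dropping signs (only squares matter) gives (47, 42); check 47² + 42² = 2209 + 1764 = 3973 ✓.
Step 4: Order so x ≤ y and verify: 42² + 47² = 1764 + 2209 = 3973 = n. ✓

n = 3973 = 42² + 47² (one valid representation with x ≤ y).


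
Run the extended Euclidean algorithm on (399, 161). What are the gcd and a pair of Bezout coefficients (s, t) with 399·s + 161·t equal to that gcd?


Euclidean algorithm on (399, 161) — divide until remainder is 0:
  399 = 2 · 161 + 77
  161 = 2 · 77 + 7
  77 = 11 · 7 + 0
gcd(399, 161) = 7.
Track Bezout coefficients alongside the remainders: start with r₀ = 399 = a·1 + b·0 (s = 1, t = 0) and r₁ = 161 = a·0 + b·1 (s = 0, t = 1); each new remainder r_{k+1} = r_{k-1} − q_k·r_k inherits s_{k+1} = s_{k-1} − q_k·s_k, t_{k+1} = t_{k-1} − q_k·t_k, so r_k = a·s_k + b·t_k at every step:
  q = 2: r = 77, s = 1 − 2·0 = 1, t = 0 − 2·1 = -2  (check: 399·1 + 161·(-2) = 77)
  q = 2: r = 7, s = 0 − 2·1 = -2, t = 1 − 2·(-2) = 5  (check: 399·(-2) + 161·5 = 7)
The row with r = 7 (the gcd) gives the Bezout coefficients s = -2, t = 5.
Result: 399 · (-2) + 161 · (5) = 7.

gcd(399, 161) = 7; s = -2, t = 5 (check: 399·(-2) + 161·5 = 7).


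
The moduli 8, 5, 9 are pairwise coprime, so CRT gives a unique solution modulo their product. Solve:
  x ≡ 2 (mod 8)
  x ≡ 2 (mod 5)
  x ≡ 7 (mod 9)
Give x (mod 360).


Moduli 8, 5, 9 are pairwise coprime; by CRT there is a unique solution modulo M = 8 · 5 · 9 = 360.
Solve pairwise, accumulating the modulus:
  Start with x ≡ 2 (mod 8).
  Combine with x ≡ 2 (mod 5): since gcd(8, 5) = 1, we get a unique residue mod 40.
    Write x = 2 + 8·t and substitute into x ≡ 2 (mod 5): 8·t ≡ 2 − 2 = 0 (mod 5).
    Reduce coefficients mod 5: 3·t ≡ 0 (mod 5).
    The inverse of 3 mod 5 is 2 (since 3·2 = 6 = 1·5 + 1), so t ≡ 2·0 = 0 ≡ 0 (mod 5).
    Then x = 2 + 8·0 = 2, valid modulo lcm(8, 5) = 40: x ≡ 2 (mod 40).
  Combine with x ≡ 7 (mod 9): since gcd(40, 9) = 1, we get a unique residue mod 360.
    Write x = 2 + 40·t and substitute into x ≡ 7 (mod 9): 40·t ≡ 7 − 2 = 5 (mod 9).
    Reduce coefficients mod 9: 4·t ≡ 5 (mod 9).
    The inverse of 4 mod 9 is 7 (since 4·7 = 28 = 3·9 + 1), so t ≡ 7·5 = 35 ≡ 8 (mod 9).
    Then x = 2 + 40·8 = 322, valid modulo lcm(40, 9) = 360: x ≡ 322 (mod 360).
Verify: 322 mod 8 = 2 ✓, 322 mod 5 = 2 ✓, 322 mod 9 = 7 ✓.

x ≡ 322 (mod 360).
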